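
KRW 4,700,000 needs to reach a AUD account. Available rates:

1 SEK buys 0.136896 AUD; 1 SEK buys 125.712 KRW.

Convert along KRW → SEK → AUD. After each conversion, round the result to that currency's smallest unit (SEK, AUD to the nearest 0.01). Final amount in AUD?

AUD 5,118.14

KRW 4,700,000 ÷ 125.712 = SEK 37,387.04
SEK 37,387.04 × 0.136896 = AUD 5,118.14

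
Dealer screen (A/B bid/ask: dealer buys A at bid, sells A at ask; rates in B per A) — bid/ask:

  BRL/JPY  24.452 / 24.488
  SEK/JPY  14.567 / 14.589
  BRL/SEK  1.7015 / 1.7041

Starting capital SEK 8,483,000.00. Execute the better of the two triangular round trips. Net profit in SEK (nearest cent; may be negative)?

Net profit: SEK 103,145.11

Best loop SEK → JPY → BRL → SEK:
SEK 8,483,000.00 × 14.567 (sell SEK at bid) = JPY 123,571,861
JPY 123,571,861 ÷ 24.488 (buy BRL at ask) = BRL 5,046,221.05
BRL 5,046,221.05 × 1.7015 (sell BRL at bid) = SEK 8,586,145.11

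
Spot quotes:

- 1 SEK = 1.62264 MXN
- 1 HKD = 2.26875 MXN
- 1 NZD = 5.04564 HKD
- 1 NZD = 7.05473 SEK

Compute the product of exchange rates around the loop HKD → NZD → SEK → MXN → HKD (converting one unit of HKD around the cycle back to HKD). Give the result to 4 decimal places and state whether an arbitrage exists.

1.0000 (no arbitrage)

Around HKD → NZD → SEK → MXN → HKD: 1 ÷ 5.04564 × 7.05473 × 1.62264 ÷ 2.26875 = 0.999999
Product ≈ 1 (deviation 0.000%, within rounding noise).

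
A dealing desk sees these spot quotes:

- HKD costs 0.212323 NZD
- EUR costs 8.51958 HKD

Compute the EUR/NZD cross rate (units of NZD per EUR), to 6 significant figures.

1 EUR × 8.51958 = 8.51958 HKD
8.51958 HKD × 0.212323 = 1.8089 NZD

EUR/NZD = 1.80890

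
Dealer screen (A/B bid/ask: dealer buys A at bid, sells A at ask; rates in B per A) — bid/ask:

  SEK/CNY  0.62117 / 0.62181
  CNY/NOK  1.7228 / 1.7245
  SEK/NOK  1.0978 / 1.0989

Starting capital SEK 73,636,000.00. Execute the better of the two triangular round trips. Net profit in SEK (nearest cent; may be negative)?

Net profit: SEK 1,750,314.97

Best loop SEK → NOK → CNY → SEK:
SEK 73,636,000.00 × 1.0978 (sell SEK at bid) = NOK 80,837,600.80
NOK 80,837,600.80 ÷ 1.7245 (buy CNY at ask) = CNY 46,875,964.51
CNY 46,875,964.51 ÷ 0.62181 (buy SEK at ask) = SEK 75,386,314.97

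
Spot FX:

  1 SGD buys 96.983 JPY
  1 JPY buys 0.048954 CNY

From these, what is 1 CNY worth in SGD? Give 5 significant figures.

1 CNY ÷ 0.048954 = 20.4273 JPY
20.4273 JPY ÷ 96.983 = 0.210628 SGD

CNY/SGD = 0.21063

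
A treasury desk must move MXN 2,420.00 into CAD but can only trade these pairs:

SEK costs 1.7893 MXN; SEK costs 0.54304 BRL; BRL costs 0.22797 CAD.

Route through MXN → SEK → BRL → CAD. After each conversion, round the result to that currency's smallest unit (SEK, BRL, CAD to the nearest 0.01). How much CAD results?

MXN 2,420.00 ÷ 1.7893 = SEK 1,352.48
SEK 1,352.48 × 0.54304 = BRL 734.45
BRL 734.45 × 0.22797 = CAD 167.43

CAD 167.43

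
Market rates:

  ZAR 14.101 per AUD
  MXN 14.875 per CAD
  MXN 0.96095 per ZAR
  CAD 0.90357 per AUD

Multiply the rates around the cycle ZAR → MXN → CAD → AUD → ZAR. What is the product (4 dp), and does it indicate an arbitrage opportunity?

1.0082 (arbitrage exists)

Around ZAR → MXN → CAD → AUD → ZAR: 1 × 0.96095 ÷ 14.875 ÷ 0.90357 × 14.101 = 1.008166
Product > 1; profitable direction is ZAR → MXN → CAD → AUD → ZAR.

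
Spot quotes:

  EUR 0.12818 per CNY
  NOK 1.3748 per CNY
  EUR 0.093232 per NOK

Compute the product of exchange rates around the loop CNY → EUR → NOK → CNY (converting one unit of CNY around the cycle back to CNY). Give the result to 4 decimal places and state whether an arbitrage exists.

Around CNY → EUR → NOK → CNY: 1 × 0.12818 ÷ 0.093232 ÷ 1.3748 = 1.000036
Product ≈ 1 (deviation 0.004%, within rounding noise).

1.0000 (no arbitrage)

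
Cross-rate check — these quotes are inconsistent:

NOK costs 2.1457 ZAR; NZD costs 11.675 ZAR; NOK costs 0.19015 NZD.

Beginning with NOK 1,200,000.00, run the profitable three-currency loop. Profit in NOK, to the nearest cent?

Profit: NOK 41,553.57

Profitable loop is NOK → NZD → ZAR → NOK:
NOK 1,200,000.00 × 0.19015 = NZD 228,180.00
NZD 228,180.00 × 11.675 = ZAR 2,664,001.50
ZAR 2,664,001.50 ÷ 2.1457 = NOK 1,241,553.57
Profit = NOK 1,241,553.57 − NOK 1,200,000.00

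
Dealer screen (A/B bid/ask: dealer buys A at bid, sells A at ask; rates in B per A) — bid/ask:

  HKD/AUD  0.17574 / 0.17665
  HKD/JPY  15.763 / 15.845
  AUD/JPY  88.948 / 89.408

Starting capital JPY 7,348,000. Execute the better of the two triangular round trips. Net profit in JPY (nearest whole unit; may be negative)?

Net result: JPY -14,387 (no profitable arbitrage after spreads)

Best loop JPY → AUD → HKD → JPY:
JPY 7,348,000 ÷ 89.408 (buy AUD at ask) = AUD 82,185.04
AUD 82,185.04 ÷ 0.17665 (buy HKD at ask) = HKD 465,242.23
HKD 465,242.23 × 15.763 (sell HKD at bid) = JPY 7,333,613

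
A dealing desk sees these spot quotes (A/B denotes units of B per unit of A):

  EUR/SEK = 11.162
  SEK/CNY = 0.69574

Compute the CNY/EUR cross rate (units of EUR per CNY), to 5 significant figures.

CNY/EUR = 0.12877

1 CNY ÷ 0.69574 = 1.43732 SEK
1.43732 SEK ÷ 11.162 = 0.128769 EUR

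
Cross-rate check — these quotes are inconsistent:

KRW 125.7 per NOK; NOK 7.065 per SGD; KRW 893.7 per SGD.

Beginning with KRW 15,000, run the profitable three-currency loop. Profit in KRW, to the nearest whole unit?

Profit: KRW 95

Profitable loop is KRW → NOK → SGD → KRW:
KRW 15,000 ÷ 125.7 = NOK 119.33
NOK 119.33 ÷ 7.065 = SGD 16.89
SGD 16.89 × 893.7 = KRW 15,095
Profit = KRW 15,095 − KRW 15,000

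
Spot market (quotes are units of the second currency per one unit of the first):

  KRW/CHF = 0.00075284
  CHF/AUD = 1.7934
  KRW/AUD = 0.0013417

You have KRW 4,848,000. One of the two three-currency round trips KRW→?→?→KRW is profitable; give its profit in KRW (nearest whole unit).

Profitable loop is KRW → CHF → AUD → KRW:
KRW 4,848,000 × 0.00075284 = CHF 3,649.77
CHF 3,649.77 × 1.7934 = AUD 6,545.49
AUD 6,545.49 ÷ 0.0013417 = KRW 4,878,508
Profit = KRW 4,878,508 − KRW 4,848,000

Profit: KRW 30,508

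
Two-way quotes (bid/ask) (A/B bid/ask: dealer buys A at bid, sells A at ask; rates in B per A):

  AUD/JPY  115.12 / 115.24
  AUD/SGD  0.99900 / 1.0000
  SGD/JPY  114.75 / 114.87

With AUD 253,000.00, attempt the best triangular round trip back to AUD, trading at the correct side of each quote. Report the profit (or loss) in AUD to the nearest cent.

Best loop AUD → JPY → SGD → AUD:
AUD 253,000.00 × 115.12 (sell AUD at bid) = JPY 29,125,360
JPY 29,125,360 ÷ 114.87 (buy SGD at ask) = SGD 253,550.62
SGD 253,550.62 ÷ 1.0000 (buy AUD at ask) = AUD 253,550.62

Net profit: AUD 550.62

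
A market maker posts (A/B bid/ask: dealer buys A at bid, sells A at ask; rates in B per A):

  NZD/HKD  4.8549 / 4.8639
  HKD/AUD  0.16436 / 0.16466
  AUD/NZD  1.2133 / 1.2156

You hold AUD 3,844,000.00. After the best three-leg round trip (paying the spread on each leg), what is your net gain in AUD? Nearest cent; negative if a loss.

Best loop AUD → HKD → NZD → AUD:
AUD 3,844,000.00 ÷ 0.16466 (buy HKD at ask) = HKD 23,345,074.70
HKD 23,345,074.70 ÷ 4.8639 (buy NZD at ask) = NZD 4,799,661.73
NZD 4,799,661.73 ÷ 1.2156 (buy AUD at ask) = AUD 3,948,389.05

Net profit: AUD 104,389.05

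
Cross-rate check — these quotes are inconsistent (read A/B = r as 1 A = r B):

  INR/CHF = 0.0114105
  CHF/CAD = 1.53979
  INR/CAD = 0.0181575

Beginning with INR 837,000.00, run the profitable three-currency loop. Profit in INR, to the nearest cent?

Profitable loop is INR → CAD → CHF → INR:
INR 837,000.00 × 0.0181575 = CAD 15,197.83
CAD 15,197.83 ÷ 1.53979 = CHF 9,870.07
CHF 9,870.07 ÷ 0.0114105 = INR 864,998.47
Profit = INR 864,998.47 − INR 837,000.00

Profit: INR 27,998.47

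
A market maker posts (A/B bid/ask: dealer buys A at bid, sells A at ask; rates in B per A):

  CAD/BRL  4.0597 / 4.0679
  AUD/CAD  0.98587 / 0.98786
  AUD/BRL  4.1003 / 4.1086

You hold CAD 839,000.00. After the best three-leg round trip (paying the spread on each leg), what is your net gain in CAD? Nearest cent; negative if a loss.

Best loop CAD → AUD → BRL → CAD:
CAD 839,000.00 ÷ 0.98786 (buy AUD at ask) = AUD 849,310.63
AUD 849,310.63 × 4.1003 (sell AUD at bid) = BRL 3,482,428.38
BRL 3,482,428.38 ÷ 4.0679 (buy CAD at ask) = CAD 856,075.22

Net profit: CAD 17,075.22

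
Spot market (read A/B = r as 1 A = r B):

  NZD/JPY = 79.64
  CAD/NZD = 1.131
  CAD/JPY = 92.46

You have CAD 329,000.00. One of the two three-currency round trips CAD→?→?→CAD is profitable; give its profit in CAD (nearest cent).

Profit: CAD 8,719.34

Profitable loop is CAD → JPY → NZD → CAD:
CAD 329,000.00 × 92.46 = JPY 30,419,340
JPY 30,419,340 ÷ 79.64 = NZD 381,960.57
NZD 381,960.57 ÷ 1.131 = CAD 337,719.34
Profit = CAD 337,719.34 − CAD 329,000.00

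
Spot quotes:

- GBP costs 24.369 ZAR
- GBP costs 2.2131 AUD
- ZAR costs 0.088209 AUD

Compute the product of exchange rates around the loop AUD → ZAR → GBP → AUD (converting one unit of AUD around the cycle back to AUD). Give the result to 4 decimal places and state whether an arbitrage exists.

Around AUD → ZAR → GBP → AUD: 1 ÷ 0.088209 ÷ 24.369 × 2.2131 = 1.029557
Product > 1; profitable direction is AUD → ZAR → GBP → AUD.

1.0296 (arbitrage exists)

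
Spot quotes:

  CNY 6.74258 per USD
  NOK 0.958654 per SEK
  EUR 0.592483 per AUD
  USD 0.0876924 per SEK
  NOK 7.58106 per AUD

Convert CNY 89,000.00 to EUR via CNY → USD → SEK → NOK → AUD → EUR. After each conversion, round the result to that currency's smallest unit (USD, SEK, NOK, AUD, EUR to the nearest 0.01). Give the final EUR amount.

CNY 89,000.00 ÷ 6.74258 = USD 13,199.70
USD 13,199.70 ÷ 0.0876924 = SEK 150,522.74
SEK 150,522.74 × 0.958654 = NOK 144,299.23
NOK 144,299.23 ÷ 7.58106 = AUD 19,034.18
AUD 19,034.18 × 0.592483 = EUR 11,277.43

EUR 11,277.43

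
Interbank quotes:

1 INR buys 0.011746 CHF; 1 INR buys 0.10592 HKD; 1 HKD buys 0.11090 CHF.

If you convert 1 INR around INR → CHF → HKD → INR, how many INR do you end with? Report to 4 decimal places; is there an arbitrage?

Around INR → CHF → HKD → INR: 1 × 0.011746 ÷ 0.11090 ÷ 0.10592 = 0.999955
Product ≈ 1 (deviation 0.004%, within rounding noise).

1.0000 (no arbitrage)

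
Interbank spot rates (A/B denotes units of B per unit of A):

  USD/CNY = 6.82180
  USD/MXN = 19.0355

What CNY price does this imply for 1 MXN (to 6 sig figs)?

1 MXN ÷ 19.0355 = 0.0525334 USD
0.0525334 USD × 6.82180 = 0.358373 CNY

MXN/CNY = 0.358373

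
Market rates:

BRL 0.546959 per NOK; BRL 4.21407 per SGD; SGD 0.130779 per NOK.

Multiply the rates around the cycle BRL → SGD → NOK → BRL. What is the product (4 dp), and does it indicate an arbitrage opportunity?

Around BRL → SGD → NOK → BRL: 1 ÷ 4.21407 ÷ 0.130779 × 0.546959 = 0.992465
Product < 1; profitable direction is BRL → NOK → SGD → BRL.

0.9925 (arbitrage exists)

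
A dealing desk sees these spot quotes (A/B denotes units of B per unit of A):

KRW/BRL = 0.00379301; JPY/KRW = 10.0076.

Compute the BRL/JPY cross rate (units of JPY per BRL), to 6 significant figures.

1 BRL ÷ 0.00379301 = 263.643 KRW
263.643 KRW ÷ 10.0076 = 26.3443 JPY

BRL/JPY = 26.3443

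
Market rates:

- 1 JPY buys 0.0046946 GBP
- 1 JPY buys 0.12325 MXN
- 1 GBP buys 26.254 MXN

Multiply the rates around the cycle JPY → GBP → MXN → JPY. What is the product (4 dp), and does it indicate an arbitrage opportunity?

1.0000 (no arbitrage)

Around JPY → GBP → MXN → JPY: 1 × 0.0046946 × 26.254 ÷ 0.12325 = 1.000016
Product ≈ 1 (deviation 0.002%, within rounding noise).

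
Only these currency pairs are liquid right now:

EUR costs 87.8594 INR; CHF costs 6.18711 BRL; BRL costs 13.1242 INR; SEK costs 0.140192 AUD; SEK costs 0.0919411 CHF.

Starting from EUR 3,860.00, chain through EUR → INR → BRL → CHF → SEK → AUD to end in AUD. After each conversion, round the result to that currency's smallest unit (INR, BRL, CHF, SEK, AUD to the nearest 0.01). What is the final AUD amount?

EUR 3,860.00 × 87.8594 = INR 339,137.28
INR 339,137.28 ÷ 13.1242 = BRL 25,840.61
BRL 25,840.61 ÷ 6.18711 = CHF 4,176.52
CHF 4,176.52 ÷ 0.0919411 = SEK 45,426.04
SEK 45,426.04 × 0.140192 = AUD 6,368.37

AUD 6,368.37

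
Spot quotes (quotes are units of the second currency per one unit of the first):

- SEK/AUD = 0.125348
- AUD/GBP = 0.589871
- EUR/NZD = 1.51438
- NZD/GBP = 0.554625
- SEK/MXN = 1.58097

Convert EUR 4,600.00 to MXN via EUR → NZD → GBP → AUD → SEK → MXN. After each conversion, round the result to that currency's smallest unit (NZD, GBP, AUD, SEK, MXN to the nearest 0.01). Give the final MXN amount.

EUR 4,600.00 × 1.51438 = NZD 6,966.15
NZD 6,966.15 × 0.554625 = GBP 3,863.60
GBP 3,863.60 ÷ 0.589871 = AUD 6,549.91
AUD 6,549.91 ÷ 0.125348 = SEK 52,253.81
SEK 52,253.81 × 1.58097 = MXN 82,611.71

MXN 82,611.71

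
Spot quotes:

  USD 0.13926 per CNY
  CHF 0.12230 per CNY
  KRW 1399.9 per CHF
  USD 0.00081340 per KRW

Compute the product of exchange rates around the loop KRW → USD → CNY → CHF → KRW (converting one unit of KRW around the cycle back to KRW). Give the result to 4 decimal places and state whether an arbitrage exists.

Around KRW → USD → CNY → CHF → KRW: 1 × 0.00081340 ÷ 0.13926 × 0.12230 × 1399.9 = 1.000003
Product ≈ 1 (deviation 0.000%, within rounding noise).

1.0000 (no arbitrage)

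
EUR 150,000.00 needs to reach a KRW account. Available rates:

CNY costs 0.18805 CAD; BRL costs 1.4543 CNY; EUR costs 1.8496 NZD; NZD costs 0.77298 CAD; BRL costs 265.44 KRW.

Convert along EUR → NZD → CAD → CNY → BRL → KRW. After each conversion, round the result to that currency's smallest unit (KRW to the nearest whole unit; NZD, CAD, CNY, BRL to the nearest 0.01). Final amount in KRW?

EUR 150,000.00 × 1.8496 = NZD 277,440.00
NZD 277,440.00 × 0.77298 = CAD 214,455.57
CAD 214,455.57 ÷ 0.18805 = CNY 1,140,417.81
CNY 1,140,417.81 ÷ 1.4543 = BRL 784,169.57
BRL 784,169.57 × 265.44 = KRW 208,149,971

KRW 208,149,971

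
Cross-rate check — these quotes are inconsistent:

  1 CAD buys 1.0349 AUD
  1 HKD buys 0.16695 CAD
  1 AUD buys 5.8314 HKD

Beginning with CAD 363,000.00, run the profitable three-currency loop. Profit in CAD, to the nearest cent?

Profit: CAD 2,733.10

Profitable loop is CAD → AUD → HKD → CAD:
CAD 363,000.00 × 1.0349 = AUD 375,668.70
AUD 375,668.70 × 5.8314 = HKD 2,190,674.46
HKD 2,190,674.46 × 0.16695 = CAD 365,733.10
Profit = CAD 365,733.10 − CAD 363,000.00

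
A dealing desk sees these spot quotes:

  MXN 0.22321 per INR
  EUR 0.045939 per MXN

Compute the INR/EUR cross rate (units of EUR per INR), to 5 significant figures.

1 INR × 0.22321 = 0.22321 MXN
0.22321 MXN × 0.045939 = 0.010254 EUR

INR/EUR = 0.010254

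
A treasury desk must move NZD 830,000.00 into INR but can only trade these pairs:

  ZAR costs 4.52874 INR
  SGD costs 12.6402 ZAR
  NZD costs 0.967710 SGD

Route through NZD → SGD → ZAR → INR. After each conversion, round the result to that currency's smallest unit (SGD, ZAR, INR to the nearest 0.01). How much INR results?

NZD 830,000.00 × 0.967710 = SGD 803,199.30
SGD 803,199.30 × 12.6402 = ZAR 10,152,599.79
ZAR 10,152,599.79 × 4.52874 = INR 45,978,484.77

INR 45,978,484.77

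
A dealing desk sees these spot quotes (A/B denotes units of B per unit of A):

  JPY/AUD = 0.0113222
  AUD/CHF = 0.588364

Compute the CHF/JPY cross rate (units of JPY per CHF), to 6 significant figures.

1 CHF ÷ 0.588364 = 1.69963 AUD
1.69963 AUD ÷ 0.0113222 = 150.115 JPY

CHF/JPY = 150.115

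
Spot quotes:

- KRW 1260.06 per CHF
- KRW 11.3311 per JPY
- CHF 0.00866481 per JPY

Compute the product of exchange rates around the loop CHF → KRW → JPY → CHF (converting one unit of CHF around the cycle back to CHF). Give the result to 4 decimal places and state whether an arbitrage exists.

0.9636 (arbitrage exists)

Around CHF → KRW → JPY → CHF: 1 × 1260.06 ÷ 11.3311 × 0.00866481 = 0.963559
Product < 1; profitable direction is CHF → JPY → KRW → CHF.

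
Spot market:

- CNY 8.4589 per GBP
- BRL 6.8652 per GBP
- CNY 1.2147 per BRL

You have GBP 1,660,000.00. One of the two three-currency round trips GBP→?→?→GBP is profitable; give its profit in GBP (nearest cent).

Profit: GBP 23,835.86

Profitable loop is GBP → CNY → BRL → GBP:
GBP 1,660,000.00 × 8.4589 = CNY 14,041,774.00
CNY 14,041,774.00 ÷ 1.2147 = BRL 11,559,869.93
BRL 11,559,869.93 ÷ 6.8652 = GBP 1,683,835.86
Profit = GBP 1,683,835.86 − GBP 1,660,000.00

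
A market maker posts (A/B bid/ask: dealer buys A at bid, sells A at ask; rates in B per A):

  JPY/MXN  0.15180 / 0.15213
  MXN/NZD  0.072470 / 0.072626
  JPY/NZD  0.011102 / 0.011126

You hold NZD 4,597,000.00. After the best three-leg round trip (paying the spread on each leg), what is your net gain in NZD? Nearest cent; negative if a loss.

Best loop NZD → MXN → JPY → NZD:
NZD 4,597,000.00 ÷ 0.072626 (buy MXN at ask) = MXN 63,296,890.92
MXN 63,296,890.92 ÷ 0.15213 (buy JPY at ask) = JPY 416,071,064
JPY 416,071,064 × 0.011102 (sell JPY at bid) = NZD 4,619,220.95

Net profit: NZD 22,220.95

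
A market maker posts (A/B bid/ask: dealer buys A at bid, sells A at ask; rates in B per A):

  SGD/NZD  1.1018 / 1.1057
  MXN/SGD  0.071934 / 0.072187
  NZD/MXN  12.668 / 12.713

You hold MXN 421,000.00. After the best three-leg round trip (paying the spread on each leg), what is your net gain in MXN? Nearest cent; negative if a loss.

Net profit: MXN 1,695.02

Best loop MXN → SGD → NZD → MXN:
MXN 421,000.00 × 0.071934 (sell MXN at bid) = SGD 30,284.21
SGD 30,284.21 × 1.1018 (sell SGD at bid) = NZD 33,367.15
NZD 33,367.15 × 12.668 (sell NZD at bid) = MXN 422,695.02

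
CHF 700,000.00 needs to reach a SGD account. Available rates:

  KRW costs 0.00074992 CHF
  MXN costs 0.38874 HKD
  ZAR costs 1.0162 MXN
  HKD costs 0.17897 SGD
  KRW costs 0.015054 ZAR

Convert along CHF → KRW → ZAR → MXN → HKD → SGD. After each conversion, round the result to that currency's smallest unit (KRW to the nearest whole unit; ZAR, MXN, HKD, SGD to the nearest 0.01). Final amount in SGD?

CHF 700,000.00 ÷ 0.00074992 = KRW 933,432,900
KRW 933,432,900 × 0.015054 = ZAR 14,051,898.88
ZAR 14,051,898.88 × 1.0162 = MXN 14,279,539.64
MXN 14,279,539.64 × 0.38874 = HKD 5,551,028.24
HKD 5,551,028.24 × 0.17897 = SGD 993,467.52

SGD 993,467.52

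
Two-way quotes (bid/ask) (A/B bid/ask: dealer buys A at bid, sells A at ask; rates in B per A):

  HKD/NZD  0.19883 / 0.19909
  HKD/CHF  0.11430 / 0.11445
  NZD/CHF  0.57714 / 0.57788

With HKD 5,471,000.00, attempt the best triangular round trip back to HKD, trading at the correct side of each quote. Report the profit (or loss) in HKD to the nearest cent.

Net profit: HKD 14,472.04

Best loop HKD → NZD → CHF → HKD:
HKD 5,471,000.00 × 0.19883 (sell HKD at bid) = NZD 1,087,798.93
NZD 1,087,798.93 × 0.57714 (sell NZD at bid) = CHF 627,812.27
CHF 627,812.27 ÷ 0.11445 (buy HKD at ask) = HKD 5,485,472.04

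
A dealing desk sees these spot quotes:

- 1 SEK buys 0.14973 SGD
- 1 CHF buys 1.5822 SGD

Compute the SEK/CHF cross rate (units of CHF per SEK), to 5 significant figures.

1 SEK × 0.14973 = 0.14973 SGD
0.14973 SGD ÷ 1.5822 = 0.0946341 CHF

SEK/CHF = 0.094634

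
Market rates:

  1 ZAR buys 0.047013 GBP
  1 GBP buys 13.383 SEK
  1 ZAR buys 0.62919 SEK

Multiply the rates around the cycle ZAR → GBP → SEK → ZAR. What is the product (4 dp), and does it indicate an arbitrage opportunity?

1.0000 (no arbitrage)

Around ZAR → GBP → SEK → ZAR: 1 × 0.047013 × 13.383 ÷ 0.62919 = 0.999976
Product ≈ 1 (deviation 0.002%, within rounding noise).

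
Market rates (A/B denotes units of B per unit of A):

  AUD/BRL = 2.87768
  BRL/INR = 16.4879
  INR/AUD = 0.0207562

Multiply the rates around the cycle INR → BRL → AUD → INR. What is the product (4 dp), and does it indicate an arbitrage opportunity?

Around INR → BRL → AUD → INR: 1 ÷ 16.4879 ÷ 2.87768 ÷ 0.0207562 = 1.015417
Product > 1; profitable direction is INR → BRL → AUD → INR.

1.0154 (arbitrage exists)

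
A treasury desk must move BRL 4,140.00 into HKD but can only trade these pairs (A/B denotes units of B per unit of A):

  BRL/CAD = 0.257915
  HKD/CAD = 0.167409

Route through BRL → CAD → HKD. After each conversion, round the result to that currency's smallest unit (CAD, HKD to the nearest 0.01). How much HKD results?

HKD 6,378.21

BRL 4,140.00 × 0.257915 = CAD 1,067.77
CAD 1,067.77 ÷ 0.167409 = HKD 6,378.21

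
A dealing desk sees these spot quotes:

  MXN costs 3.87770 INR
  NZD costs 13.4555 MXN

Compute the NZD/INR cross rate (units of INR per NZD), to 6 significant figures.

NZD/INR = 52.1764

1 NZD × 13.4555 = 13.4555 MXN
13.4555 MXN × 3.87770 = 52.1764 INR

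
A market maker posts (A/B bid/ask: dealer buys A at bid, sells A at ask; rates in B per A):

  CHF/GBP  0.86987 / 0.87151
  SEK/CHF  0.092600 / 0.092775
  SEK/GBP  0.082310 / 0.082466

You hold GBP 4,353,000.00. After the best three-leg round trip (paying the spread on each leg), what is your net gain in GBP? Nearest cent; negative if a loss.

Best loop GBP → CHF → SEK → GBP:
GBP 4,353,000.00 ÷ 0.87151 (buy CHF at ask) = CHF 4,994,779.18
CHF 4,994,779.18 ÷ 0.092775 (buy SEK at ask) = SEK 53,837,555.12
SEK 53,837,555.12 × 0.082310 (sell SEK at bid) = GBP 4,431,369.16

Net profit: GBP 78,369.16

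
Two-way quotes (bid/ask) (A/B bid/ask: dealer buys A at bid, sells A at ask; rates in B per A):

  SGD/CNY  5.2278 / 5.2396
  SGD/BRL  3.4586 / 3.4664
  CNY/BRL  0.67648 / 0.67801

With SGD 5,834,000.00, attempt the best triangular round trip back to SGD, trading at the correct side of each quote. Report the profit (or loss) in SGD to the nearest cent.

Best loop SGD → CNY → BRL → SGD:
SGD 5,834,000.00 × 5.2278 (sell SGD at bid) = CNY 30,498,985.20
CNY 30,498,985.20 × 0.67648 (sell CNY at bid) = BRL 20,631,953.51
BRL 20,631,953.51 ÷ 3.4664 (buy SGD at ask) = SGD 5,951,982.90

Net profit: SGD 117,982.90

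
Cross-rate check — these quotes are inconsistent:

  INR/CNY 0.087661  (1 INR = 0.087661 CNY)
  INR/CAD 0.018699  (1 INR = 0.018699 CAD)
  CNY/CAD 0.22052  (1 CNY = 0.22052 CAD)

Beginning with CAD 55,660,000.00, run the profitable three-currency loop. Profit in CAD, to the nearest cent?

Profit: CAD 1,881,241.09

Profitable loop is CAD → INR → CNY → CAD:
CAD 55,660,000.00 ÷ 0.018699 = INR 2,976,629,766.30
INR 2,976,629,766.30 × 0.087661 = CNY 260,934,341.94
CNY 260,934,341.94 × 0.22052 = CAD 57,541,241.09
Profit = CAD 57,541,241.09 − CAD 55,660,000.00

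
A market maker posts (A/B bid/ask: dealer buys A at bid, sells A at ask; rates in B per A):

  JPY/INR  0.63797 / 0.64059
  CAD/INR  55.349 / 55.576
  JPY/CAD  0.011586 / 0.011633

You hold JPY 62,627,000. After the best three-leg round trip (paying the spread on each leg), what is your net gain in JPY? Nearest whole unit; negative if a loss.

Best loop JPY → CAD → INR → JPY:
JPY 62,627,000 × 0.011586 (sell JPY at bid) = CAD 725,596.42
CAD 725,596.42 × 55.349 (sell CAD at bid) = INR 40,161,036.36
INR 40,161,036.36 ÷ 0.64059 (buy JPY at ask) = JPY 62,693,823

Net profit: JPY 66,823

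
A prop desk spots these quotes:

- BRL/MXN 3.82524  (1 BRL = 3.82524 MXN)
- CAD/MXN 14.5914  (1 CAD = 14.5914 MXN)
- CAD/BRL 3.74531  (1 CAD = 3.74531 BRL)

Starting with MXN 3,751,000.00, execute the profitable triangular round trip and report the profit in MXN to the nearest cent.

Profitable loop is MXN → BRL → CAD → MXN:
MXN 3,751,000.00 ÷ 3.82524 = BRL 980,592.07
BRL 980,592.07 ÷ 3.74531 = CAD 261,818.67
CAD 261,818.67 × 14.5914 = MXN 3,820,300.88
Profit = MXN 3,820,300.88 − MXN 3,751,000.00

Profit: MXN 69,300.88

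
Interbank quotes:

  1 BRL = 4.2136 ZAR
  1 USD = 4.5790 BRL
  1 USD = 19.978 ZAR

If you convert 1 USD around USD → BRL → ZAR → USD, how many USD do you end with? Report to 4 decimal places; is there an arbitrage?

0.9658 (arbitrage exists)

Around USD → BRL → ZAR → USD: 1 × 4.5790 × 4.2136 ÷ 19.978 = 0.965766
Product < 1; profitable direction is USD → ZAR → BRL → USD.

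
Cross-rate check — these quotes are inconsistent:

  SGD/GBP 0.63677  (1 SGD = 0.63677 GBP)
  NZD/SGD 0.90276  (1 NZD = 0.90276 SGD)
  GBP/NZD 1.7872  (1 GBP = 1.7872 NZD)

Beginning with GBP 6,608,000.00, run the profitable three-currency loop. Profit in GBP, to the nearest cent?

Profit: GBP 180,879.38

Profitable loop is GBP → NZD → SGD → GBP:
GBP 6,608,000.00 × 1.7872 = NZD 11,809,817.60
NZD 11,809,817.60 × 0.90276 = SGD 10,661,430.94
SGD 10,661,430.94 × 0.63677 = GBP 6,788,879.38
Profit = GBP 6,788,879.38 − GBP 6,608,000.00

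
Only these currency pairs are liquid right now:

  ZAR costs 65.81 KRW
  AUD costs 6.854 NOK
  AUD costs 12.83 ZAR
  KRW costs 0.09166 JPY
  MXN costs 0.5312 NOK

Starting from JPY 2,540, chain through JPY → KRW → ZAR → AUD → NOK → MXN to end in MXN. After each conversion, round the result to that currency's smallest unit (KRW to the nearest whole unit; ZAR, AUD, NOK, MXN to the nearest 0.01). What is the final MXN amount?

MXN 423.48

JPY 2,540 ÷ 0.09166 = KRW 27,711
KRW 27,711 ÷ 65.81 = ZAR 421.08
ZAR 421.08 ÷ 12.83 = AUD 32.82
AUD 32.82 × 6.854 = NOK 224.95
NOK 224.95 ÷ 0.5312 = MXN 423.48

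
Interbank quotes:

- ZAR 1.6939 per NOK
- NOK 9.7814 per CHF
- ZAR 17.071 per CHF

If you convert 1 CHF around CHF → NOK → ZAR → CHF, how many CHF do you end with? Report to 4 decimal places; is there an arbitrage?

Around CHF → NOK → ZAR → CHF: 1 × 9.7814 × 1.6939 ÷ 17.071 = 0.970577
Product < 1; profitable direction is CHF → ZAR → NOK → CHF.

0.9706 (arbitrage exists)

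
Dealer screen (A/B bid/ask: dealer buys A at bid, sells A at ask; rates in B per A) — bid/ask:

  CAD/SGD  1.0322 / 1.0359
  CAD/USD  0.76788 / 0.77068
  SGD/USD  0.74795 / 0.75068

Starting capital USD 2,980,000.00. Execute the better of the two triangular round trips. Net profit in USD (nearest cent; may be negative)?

Net profit: USD 5,235.49

Best loop USD → CAD → SGD → USD:
USD 2,980,000.00 ÷ 0.77068 (buy CAD at ask) = CAD 3,866,715.11
CAD 3,866,715.11 × 1.0322 (sell CAD at bid) = SGD 3,991,223.34
SGD 3,991,223.34 × 0.74795 (sell SGD at bid) = USD 2,985,235.49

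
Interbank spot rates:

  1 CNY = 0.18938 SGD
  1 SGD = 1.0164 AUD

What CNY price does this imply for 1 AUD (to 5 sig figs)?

1 AUD ÷ 1.0164 = 0.983865 SGD
0.983865 SGD ÷ 0.18938 = 5.19519 CNY

AUD/CNY = 5.1952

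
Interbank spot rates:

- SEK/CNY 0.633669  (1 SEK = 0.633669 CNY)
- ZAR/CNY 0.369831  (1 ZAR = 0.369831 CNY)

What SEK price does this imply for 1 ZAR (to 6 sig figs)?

1 ZAR × 0.369831 = 0.369831 CNY
0.369831 CNY ÷ 0.633669 = 0.583634 SEK

ZAR/SEK = 0.583634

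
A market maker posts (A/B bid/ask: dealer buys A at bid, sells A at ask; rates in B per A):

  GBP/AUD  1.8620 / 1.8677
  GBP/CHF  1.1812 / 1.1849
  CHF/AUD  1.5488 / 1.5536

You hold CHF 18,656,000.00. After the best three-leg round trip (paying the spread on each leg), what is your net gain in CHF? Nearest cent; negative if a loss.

Best loop CHF → GBP → AUD → CHF:
CHF 18,656,000.00 ÷ 1.1849 (buy GBP at ask) = GBP 15,744,788.59
GBP 15,744,788.59 × 1.8620 (sell GBP at bid) = AUD 29,316,796.35
AUD 29,316,796.35 ÷ 1.5536 (buy CHF at ask) = CHF 18,870,234.52

Net profit: CHF 214,234.52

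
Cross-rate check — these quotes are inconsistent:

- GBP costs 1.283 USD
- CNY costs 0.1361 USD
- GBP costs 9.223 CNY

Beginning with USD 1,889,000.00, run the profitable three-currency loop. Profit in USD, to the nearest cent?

Profitable loop is USD → CNY → GBP → USD:
USD 1,889,000.00 ÷ 0.1361 = CNY 13,879,500.37
CNY 13,879,500.37 ÷ 9.223 = GBP 1,504,879.15
GBP 1,504,879.15 × 1.283 = USD 1,930,759.94
Profit = USD 1,930,759.94 − USD 1,889,000.00

Profit: USD 41,759.94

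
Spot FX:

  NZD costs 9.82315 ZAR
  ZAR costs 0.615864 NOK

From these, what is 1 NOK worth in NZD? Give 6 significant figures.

NOK/NZD = 0.165297

1 NOK ÷ 0.615864 = 1.62374 ZAR
1.62374 ZAR ÷ 9.82315 = 0.165297 NZD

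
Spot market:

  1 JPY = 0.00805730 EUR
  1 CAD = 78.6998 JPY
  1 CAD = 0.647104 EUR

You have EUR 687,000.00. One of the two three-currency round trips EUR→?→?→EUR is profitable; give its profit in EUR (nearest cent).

Profit: EUR 14,080.13

Profitable loop is EUR → JPY → CAD → EUR:
EUR 687,000.00 ÷ 0.00805730 = JPY 85,264,294
JPY 85,264,294 ÷ 78.6998 = CAD 1,083,411.83
CAD 1,083,411.83 × 0.647104 = EUR 701,080.13
Profit = EUR 701,080.13 − EUR 687,000.00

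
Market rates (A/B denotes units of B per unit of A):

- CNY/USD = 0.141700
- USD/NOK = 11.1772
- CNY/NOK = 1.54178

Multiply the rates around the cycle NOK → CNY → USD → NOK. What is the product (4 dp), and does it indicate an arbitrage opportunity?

1.0273 (arbitrage exists)

Around NOK → CNY → USD → NOK: 1 ÷ 1.54178 × 0.141700 × 11.1772 = 1.027260
Product > 1; profitable direction is NOK → CNY → USD → NOK.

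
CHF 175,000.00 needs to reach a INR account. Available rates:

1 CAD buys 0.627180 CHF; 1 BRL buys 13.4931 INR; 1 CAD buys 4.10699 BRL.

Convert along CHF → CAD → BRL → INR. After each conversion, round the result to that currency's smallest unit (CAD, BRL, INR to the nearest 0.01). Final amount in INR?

CHF 175,000.00 ÷ 0.627180 = CAD 279,026.75
CAD 279,026.75 × 4.10699 = BRL 1,145,960.07
BRL 1,145,960.07 × 13.4931 = INR 15,462,553.82

INR 15,462,553.82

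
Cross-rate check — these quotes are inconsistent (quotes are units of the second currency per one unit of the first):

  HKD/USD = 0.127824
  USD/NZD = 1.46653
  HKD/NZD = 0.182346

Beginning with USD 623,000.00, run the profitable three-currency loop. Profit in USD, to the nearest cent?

Profit: USD 17,464.65

Profitable loop is USD → NZD → HKD → USD:
USD 623,000.00 × 1.46653 = NZD 913,648.19
NZD 913,648.19 ÷ 0.182346 = HKD 5,010,519.51
HKD 5,010,519.51 × 0.127824 = USD 640,464.65
Profit = USD 640,464.65 − USD 623,000.00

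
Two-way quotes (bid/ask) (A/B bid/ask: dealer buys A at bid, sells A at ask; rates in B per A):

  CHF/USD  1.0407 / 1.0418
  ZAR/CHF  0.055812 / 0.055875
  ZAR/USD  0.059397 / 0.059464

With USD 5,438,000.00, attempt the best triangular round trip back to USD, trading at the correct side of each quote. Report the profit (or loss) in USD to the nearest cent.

Best loop USD → CHF → ZAR → USD:
USD 5,438,000.00 ÷ 1.0418 (buy CHF at ask) = CHF 5,219,811.86
CHF 5,219,811.86 ÷ 0.055875 (buy ZAR at ask) = ZAR 93,419,451.71
ZAR 93,419,451.71 × 0.059397 (sell ZAR at bid) = USD 5,548,835.17

Net profit: USD 110,835.17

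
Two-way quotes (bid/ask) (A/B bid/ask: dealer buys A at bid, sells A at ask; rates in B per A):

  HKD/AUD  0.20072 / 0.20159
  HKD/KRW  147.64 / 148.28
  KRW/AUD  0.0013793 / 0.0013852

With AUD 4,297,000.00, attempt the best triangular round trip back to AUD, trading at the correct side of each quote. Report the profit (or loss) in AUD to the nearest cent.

Net profit: AUD 43,693.71

Best loop AUD → HKD → KRW → AUD:
AUD 4,297,000.00 ÷ 0.20159 (buy HKD at ask) = HKD 21,315,541.45
HKD 21,315,541.45 × 147.64 (sell HKD at bid) = KRW 3,147,026,539
KRW 3,147,026,539 × 0.0013793 (sell KRW at bid) = AUD 4,340,693.71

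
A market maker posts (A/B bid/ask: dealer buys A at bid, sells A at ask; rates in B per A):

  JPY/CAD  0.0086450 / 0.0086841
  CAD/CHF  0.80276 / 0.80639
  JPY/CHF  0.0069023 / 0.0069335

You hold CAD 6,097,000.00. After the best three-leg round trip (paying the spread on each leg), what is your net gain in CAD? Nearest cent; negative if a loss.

Net profit: CAD 5,592.87

Best loop CAD → CHF → JPY → CAD:
CAD 6,097,000.00 × 0.80276 (sell CAD at bid) = CHF 4,894,427.72
CHF 4,894,427.72 ÷ 0.0069335 (buy JPY at ask) = JPY 705,910,106
JPY 705,910,106 × 0.0086450 (sell JPY at bid) = CAD 6,102,592.87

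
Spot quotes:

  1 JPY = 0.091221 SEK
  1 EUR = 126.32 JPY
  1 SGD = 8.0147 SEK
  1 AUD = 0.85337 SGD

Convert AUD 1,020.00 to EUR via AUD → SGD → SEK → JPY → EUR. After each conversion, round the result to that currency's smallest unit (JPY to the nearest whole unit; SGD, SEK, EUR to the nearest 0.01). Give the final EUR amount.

AUD 1,020.00 × 0.85337 = SGD 870.44
SGD 870.44 × 8.0147 = SEK 6,976.32
SEK 6,976.32 ÷ 0.091221 = JPY 76,477
JPY 76,477 ÷ 126.32 = EUR 605.42

EUR 605.42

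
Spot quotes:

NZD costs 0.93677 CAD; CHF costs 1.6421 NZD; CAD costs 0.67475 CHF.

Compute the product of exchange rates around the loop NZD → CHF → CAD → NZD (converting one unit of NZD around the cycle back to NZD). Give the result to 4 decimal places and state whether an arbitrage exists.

0.9634 (arbitrage exists)

Around NZD → CHF → CAD → NZD: 1 ÷ 1.6421 ÷ 0.67475 ÷ 0.93677 = 0.963440
Product < 1; profitable direction is NZD → CAD → CHF → NZD.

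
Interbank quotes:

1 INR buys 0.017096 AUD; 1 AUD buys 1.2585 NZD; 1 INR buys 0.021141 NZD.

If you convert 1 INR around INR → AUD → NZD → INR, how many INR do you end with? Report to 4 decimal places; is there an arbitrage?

Around INR → AUD → NZD → INR: 1 × 0.017096 × 1.2585 ÷ 0.021141 = 1.017706
Product > 1; profitable direction is INR → AUD → NZD → INR.

1.0177 (arbitrage exists)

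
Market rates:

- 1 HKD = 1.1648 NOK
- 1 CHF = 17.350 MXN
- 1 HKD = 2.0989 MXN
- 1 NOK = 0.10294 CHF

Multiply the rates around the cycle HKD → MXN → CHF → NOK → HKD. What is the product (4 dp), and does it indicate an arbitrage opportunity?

1.0089 (arbitrage exists)

Around HKD → MXN → CHF → NOK → HKD: 1 × 2.0989 ÷ 17.350 ÷ 0.10294 ÷ 1.1648 = 1.008920
Product > 1; profitable direction is HKD → MXN → CHF → NOK → HKD.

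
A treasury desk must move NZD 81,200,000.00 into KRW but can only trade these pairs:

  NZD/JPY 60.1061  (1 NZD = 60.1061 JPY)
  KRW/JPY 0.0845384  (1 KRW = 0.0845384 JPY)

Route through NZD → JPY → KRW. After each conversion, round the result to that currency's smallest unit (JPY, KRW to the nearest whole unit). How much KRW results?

KRW 57,732,525,338

NZD 81,200,000.00 × 60.1061 = JPY 4,880,615,320
JPY 4,880,615,320 ÷ 0.0845384 = KRW 57,732,525,338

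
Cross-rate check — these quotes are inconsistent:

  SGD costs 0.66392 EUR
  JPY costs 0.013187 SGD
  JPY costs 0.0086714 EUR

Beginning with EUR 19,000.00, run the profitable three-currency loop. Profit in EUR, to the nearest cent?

Profit: EUR 183.42

Profitable loop is EUR → JPY → SGD → EUR:
EUR 19,000.00 ÷ 0.0086714 = JPY 2,191,111
JPY 2,191,111 × 0.013187 = SGD 28,894.18
SGD 28,894.18 × 0.66392 = EUR 19,183.42
Profit = EUR 19,183.42 − EUR 19,000.00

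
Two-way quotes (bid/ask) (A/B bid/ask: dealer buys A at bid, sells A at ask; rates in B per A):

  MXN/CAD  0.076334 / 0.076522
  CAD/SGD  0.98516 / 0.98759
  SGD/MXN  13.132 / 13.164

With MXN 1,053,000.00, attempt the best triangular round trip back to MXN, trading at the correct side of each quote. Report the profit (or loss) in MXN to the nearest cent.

Best loop MXN → SGD → CAD → MXN:
MXN 1,053,000.00 ÷ 13.164 (buy SGD at ask) = SGD 79,990.88
SGD 79,990.88 ÷ 0.98759 (buy CAD at ask) = CAD 80,996.05
CAD 80,996.05 ÷ 0.076522 (buy MXN at ask) = MXN 1,058,467.44

Net profit: MXN 5,467.44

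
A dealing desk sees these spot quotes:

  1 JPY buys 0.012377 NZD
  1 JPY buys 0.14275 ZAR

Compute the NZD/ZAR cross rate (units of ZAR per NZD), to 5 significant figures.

1 NZD ÷ 0.012377 = 80.795 JPY
80.795 JPY × 0.14275 = 11.5335 ZAR

NZD/ZAR = 11.533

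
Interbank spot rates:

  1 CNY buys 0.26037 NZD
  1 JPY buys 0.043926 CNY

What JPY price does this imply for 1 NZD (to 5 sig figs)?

NZD/JPY = 87.435

1 NZD ÷ 0.26037 = 3.84069 CNY
3.84069 CNY ÷ 0.043926 = 87.4354 JPY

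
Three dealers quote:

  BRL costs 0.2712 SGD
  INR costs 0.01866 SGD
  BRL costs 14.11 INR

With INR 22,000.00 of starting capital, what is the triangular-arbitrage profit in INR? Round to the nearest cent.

Profit: INR 660.72

Profitable loop is INR → BRL → SGD → INR:
INR 22,000.00 ÷ 14.11 = BRL 1,559.18
BRL 1,559.18 × 0.2712 = SGD 422.85
SGD 422.85 ÷ 0.01866 = INR 22,660.72
Profit = INR 22,660.72 − INR 22,000.00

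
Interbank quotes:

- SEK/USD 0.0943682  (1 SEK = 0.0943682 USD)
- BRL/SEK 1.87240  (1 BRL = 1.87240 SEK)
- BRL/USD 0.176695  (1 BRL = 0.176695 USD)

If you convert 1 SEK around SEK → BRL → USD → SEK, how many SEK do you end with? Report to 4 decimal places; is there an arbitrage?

1.0000 (no arbitrage)

Around SEK → BRL → USD → SEK: 1 ÷ 1.87240 × 0.176695 ÷ 0.0943682 = 1.000000
Product ≈ 1 (deviation 0.000%, within rounding noise).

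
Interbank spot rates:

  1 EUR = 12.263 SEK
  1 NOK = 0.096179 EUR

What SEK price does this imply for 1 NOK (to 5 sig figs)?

NOK/SEK = 1.1794

1 NOK × 0.096179 = 0.096179 EUR
0.096179 EUR × 12.263 = 1.17944 SEK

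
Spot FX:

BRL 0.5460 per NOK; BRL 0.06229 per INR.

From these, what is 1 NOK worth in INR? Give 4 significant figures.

1 NOK × 0.5460 = 0.546 BRL
0.546 BRL ÷ 0.06229 = 8.76545 INR

NOK/INR = 8.765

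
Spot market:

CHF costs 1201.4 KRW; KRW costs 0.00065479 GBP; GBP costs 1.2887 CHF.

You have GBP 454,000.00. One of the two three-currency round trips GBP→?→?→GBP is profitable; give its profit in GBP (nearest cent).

Profit: GBP 6,253.76

Profitable loop is GBP → CHF → KRW → GBP:
GBP 454,000.00 × 1.2887 = CHF 585,069.80
CHF 585,069.80 × 1201.4 = KRW 702,902,858
KRW 702,902,858 × 0.00065479 = GBP 460,253.76
Profit = GBP 460,253.76 − GBP 454,000.00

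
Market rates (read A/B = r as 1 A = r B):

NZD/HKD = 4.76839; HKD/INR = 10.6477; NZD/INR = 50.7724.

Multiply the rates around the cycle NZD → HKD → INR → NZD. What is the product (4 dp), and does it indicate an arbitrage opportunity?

1.0000 (no arbitrage)

Around NZD → HKD → INR → NZD: 1 × 4.76839 × 10.6477 ÷ 50.7724 = 1.000000
Product ≈ 1 (deviation 0.000%, within rounding noise).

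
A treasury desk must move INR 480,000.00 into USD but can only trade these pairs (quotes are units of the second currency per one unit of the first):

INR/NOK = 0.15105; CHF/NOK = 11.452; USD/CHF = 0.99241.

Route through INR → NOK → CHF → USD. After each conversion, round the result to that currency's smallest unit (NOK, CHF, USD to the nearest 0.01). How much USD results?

INR 480,000.00 × 0.15105 = NOK 72,504.00
NOK 72,504.00 ÷ 11.452 = CHF 6,331.12
CHF 6,331.12 ÷ 0.99241 = USD 6,379.54

USD 6,379.54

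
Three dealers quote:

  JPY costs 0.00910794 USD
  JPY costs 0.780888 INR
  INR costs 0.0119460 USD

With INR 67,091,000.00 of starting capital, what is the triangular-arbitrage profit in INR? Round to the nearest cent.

Profitable loop is INR → USD → JPY → INR:
INR 67,091,000.00 × 0.0119460 = USD 801,469.09
USD 801,469.09 ÷ 0.00910794 = JPY 87,996,746
JPY 87,996,746 × 0.780888 = INR 68,715,603.27
Profit = INR 68,715,603.27 − INR 67,091,000.00

Profit: INR 1,624,603.27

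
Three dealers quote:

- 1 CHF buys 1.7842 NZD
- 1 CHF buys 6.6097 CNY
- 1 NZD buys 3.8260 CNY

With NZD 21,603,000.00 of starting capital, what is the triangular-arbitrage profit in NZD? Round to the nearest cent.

Profitable loop is NZD → CNY → CHF → NZD:
NZD 21,603,000.00 × 3.8260 = CNY 82,653,078.00
CNY 82,653,078.00 ÷ 6.6097 = CHF 12,504,815.35
CHF 12,504,815.35 × 1.7842 = NZD 22,311,091.54
Profit = NZD 22,311,091.54 − NZD 21,603,000.00

Profit: NZD 708,091.54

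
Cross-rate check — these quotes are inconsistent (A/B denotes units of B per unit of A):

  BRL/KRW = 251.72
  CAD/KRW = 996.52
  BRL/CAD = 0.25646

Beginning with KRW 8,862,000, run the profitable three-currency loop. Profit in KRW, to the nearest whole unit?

Profitable loop is KRW → BRL → CAD → KRW:
KRW 8,862,000 ÷ 251.72 = BRL 35,205.78
BRL 35,205.78 × 0.25646 = CAD 9,028.88
CAD 9,028.88 × 996.52 = KRW 8,997,455
Profit = KRW 8,997,455 − KRW 8,862,000

Profit: KRW 135,455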